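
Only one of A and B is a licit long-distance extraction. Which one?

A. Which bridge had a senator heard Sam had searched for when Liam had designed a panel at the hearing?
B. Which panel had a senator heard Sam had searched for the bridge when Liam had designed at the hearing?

In B, the wh-phrase is extracted from inside an adjunct island (introduced by "when"), which blocks movement.
In A, the extraction path crosses only that-complement boundaries, which are transparent.
So A is grammatical.

A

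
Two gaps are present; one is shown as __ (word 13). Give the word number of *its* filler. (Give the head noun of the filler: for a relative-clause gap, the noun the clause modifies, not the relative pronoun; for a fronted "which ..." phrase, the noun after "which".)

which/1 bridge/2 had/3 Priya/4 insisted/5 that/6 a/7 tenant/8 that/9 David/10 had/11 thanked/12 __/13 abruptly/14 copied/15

8

The marked gap is inside the relative clause, the direct object of "thanked".
Its filler is the head noun "tenant" (via "that"), at word 8.
(The other dependency links word 2 to a gap after word 15.)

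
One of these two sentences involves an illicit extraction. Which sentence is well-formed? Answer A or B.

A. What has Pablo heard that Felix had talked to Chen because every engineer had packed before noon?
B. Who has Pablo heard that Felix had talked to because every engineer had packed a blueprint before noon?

In A, the wh-phrase is extracted from inside an adjunct island (introduced by "because"), which blocks movement.
In B, the extraction path crosses only that-complement boundaries, which are transparent.
So B is grammatical.

B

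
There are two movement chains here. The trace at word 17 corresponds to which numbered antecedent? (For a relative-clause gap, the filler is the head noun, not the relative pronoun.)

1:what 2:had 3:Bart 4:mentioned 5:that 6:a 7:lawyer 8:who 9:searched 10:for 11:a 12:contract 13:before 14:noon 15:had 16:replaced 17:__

1

The marked gap is the direct object of "replaced".
Its filler is the fronted wh-phrase "what", at word 1.
(The other dependency links word 7 to a gap after word 8.)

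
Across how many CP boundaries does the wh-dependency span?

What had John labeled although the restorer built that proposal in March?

"what" originates inside the matrix clause — no clause boundary is crossed.

0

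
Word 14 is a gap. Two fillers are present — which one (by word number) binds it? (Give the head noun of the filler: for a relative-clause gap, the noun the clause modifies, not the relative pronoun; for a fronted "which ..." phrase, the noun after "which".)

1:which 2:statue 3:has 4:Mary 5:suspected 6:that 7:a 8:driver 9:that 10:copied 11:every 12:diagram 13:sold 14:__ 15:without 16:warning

2

The marked gap is the direct object of "sold".
Its filler is the fronted wh-phrase "which statue", at word 2.
(The other dependency links word 8 to a gap after word 9.)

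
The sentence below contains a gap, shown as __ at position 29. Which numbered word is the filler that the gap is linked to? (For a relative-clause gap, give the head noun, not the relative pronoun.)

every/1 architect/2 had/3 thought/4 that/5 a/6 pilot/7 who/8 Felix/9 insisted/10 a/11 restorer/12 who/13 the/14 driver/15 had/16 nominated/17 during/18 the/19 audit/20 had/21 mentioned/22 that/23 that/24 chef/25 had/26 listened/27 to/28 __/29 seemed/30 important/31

7

The gap at 29 is the prepositional object of "listened", inside a relative clause.
The relative pronoun is "who" (word 8); it is bound by the head noun immediately before it.
Its filler is the head noun "pilot", at word 7.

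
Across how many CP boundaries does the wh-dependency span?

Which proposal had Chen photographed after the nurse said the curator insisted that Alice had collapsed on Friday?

0

"which proposal" originates inside the matrix clause — no clause boundary is crossed.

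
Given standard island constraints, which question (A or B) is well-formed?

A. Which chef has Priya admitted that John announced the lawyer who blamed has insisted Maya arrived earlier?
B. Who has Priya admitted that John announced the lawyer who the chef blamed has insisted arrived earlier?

In A, the wh-phrase is extracted from inside a complex-NP island (relative clause) (introduced by "who"), which blocks movement.
In B, the extraction path crosses only that-complement boundaries, which are transparent.
So B is grammatical.

B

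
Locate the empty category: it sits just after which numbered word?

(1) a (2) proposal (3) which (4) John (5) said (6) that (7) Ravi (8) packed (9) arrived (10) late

The displaced element is "a proposal" (word 2).
It is linked across 1 clause boundary (that).
It functions as the direct object of "packed", so the gap sits immediately after word 8 ("packed").
Base order: John said that Ravi packed a proposal.

8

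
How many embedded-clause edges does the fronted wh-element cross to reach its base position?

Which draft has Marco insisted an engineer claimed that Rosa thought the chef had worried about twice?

"which draft" is extracted from the PP object of "worried".
Boundaries crossed, outermost first: [Ø], [that], [Ø] — 3 in total.

3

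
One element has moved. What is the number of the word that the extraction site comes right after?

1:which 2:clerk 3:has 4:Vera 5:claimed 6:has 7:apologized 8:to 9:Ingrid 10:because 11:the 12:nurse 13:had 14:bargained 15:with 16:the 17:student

The displaced element is "which clerk" (word 2).
It is linked across 1 clause boundary (Ø).
It functions as the subject of "apologized", so the gap sits immediately after word 5 ("claimed").
Base order: Vera has claimed that which clerk has apologized to Ingrid because the nurse had bargained with the student.

5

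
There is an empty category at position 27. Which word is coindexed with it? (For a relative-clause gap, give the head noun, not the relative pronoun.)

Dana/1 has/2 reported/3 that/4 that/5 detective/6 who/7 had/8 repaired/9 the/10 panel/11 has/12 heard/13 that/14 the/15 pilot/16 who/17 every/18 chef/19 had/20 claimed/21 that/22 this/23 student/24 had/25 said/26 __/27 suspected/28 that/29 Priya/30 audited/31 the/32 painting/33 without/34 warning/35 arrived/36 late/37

The gap at 27 is the subject of "suspected", inside a relative clause.
The relative pronoun is "who" (word 17); it is bound by the head noun immediately before it.
Its filler is the head noun "pilot", at word 16.

16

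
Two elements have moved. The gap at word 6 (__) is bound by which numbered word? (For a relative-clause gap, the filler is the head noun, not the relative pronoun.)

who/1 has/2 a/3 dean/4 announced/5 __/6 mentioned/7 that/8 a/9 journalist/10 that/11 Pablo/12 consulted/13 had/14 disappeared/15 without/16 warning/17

1

The marked gap is the subject of "mentioned".
Its filler is the fronted wh-phrase "who", at word 1.
(The other dependency links word 10 to a gap after word 13.)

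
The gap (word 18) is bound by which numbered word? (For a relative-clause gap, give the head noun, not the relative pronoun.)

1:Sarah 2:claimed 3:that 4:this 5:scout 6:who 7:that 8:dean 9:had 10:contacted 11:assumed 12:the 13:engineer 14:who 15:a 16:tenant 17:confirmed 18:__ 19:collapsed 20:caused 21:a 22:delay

The gap at 18 is the subject of "collapsed", inside a relative clause.
The relative pronoun is "who" (word 14); it is bound by the head noun immediately before it.
Its filler is the head noun "engineer", at word 13.

13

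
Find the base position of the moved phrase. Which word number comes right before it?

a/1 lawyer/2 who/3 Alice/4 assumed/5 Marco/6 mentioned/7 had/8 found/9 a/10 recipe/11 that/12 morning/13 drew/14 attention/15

7

The displaced element is "a lawyer" (word 2).
It is linked across 2 clause boundaries (Ø → Ø).
It functions as the subject of "found", so the gap sits immediately after word 7 ("mentioned").
Base order: Alice assumed Marco mentioned a lawyer had found a recipe that morning.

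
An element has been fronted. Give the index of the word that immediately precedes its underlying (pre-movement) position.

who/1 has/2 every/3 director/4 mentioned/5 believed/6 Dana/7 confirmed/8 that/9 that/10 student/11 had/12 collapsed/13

The displaced element is "who" (word 1).
It is linked across 1 clause boundary (Ø).
It functions as the subject of "believed", so the gap sits immediately after word 5 ("mentioned").
Base order: Every director has mentioned who believed Dana confirmed that that student had collapsed.

5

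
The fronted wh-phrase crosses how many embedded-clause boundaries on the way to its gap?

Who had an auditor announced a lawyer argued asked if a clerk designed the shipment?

"who" is extracted from the subject of "asked".
Boundaries crossed, outermost first: [Ø], [Ø] — 2 in total.

2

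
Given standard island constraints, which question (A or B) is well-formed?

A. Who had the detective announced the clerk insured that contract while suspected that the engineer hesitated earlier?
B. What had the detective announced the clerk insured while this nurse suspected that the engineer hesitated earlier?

B

In A, the wh-phrase is extracted from inside an adjunct island (introduced by "while"), which blocks movement.
In B, the extraction path crosses only that-complement boundaries, which are transparent.
So B is grammatical.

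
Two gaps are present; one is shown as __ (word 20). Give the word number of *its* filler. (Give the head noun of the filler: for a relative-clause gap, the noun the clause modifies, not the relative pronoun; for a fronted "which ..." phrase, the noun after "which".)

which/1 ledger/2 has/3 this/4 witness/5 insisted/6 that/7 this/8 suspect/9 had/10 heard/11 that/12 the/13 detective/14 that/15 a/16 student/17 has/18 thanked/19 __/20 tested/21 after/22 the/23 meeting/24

The marked gap is inside the relative clause, the direct object of "thanked".
Its filler is the head noun "detective" (via "that"), at word 14.
(The other dependency links word 2 to a gap after word 21.)

14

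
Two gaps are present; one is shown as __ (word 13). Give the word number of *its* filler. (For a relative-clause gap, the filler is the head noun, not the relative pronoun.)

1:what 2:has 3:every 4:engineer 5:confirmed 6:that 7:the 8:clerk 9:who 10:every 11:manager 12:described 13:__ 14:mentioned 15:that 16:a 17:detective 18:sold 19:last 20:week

8

The marked gap is inside the relative clause, the direct object of "described".
Its filler is the head noun "clerk" (via "who"), at word 8.
(The other dependency links word 1 to a gap after word 18.)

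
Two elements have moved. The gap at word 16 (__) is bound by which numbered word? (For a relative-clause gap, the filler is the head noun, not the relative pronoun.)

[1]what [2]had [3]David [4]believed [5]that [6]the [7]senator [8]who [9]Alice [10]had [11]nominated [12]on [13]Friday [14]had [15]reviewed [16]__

1

The marked gap is the direct object of "reviewed".
Its filler is the fronted wh-phrase "what", at word 1.
(The other dependency links word 7 to a gap after word 11.)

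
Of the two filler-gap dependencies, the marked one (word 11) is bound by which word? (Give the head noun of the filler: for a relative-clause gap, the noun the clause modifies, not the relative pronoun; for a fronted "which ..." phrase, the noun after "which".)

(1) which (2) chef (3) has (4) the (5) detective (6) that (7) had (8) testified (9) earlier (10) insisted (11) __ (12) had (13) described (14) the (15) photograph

2

The marked gap is the subject of "described".
Its filler is the fronted wh-phrase "which chef", at word 2.
(The other dependency links word 5 to a gap after word 6.)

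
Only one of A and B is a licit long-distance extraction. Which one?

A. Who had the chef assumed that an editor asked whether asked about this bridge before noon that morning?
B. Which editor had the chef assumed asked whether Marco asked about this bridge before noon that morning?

In A, the wh-phrase is extracted from inside a wh-island (introduced by "whether"), which blocks movement.
In B, the extraction path crosses only that-complement boundaries, which are transparent.
So B is grammatical.

B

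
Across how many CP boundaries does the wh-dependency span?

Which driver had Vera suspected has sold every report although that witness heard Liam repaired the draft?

1

"which driver" is extracted from the subject of "sold".
Boundaries crossed, outermost first: [Ø] — 1 in total.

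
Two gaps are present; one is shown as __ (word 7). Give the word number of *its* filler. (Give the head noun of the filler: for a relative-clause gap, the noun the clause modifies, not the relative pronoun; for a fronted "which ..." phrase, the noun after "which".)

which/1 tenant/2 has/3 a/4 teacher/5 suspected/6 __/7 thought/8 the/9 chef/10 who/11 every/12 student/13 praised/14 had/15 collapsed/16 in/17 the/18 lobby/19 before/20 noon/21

The marked gap is the subject of "thought".
Its filler is the fronted wh-phrase "which tenant", at word 2.
(The other dependency links word 10 to a gap after word 14.)

2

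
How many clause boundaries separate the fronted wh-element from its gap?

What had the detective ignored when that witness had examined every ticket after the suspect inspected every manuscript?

0

"what" originates inside the matrix clause — no clause boundary is crossed.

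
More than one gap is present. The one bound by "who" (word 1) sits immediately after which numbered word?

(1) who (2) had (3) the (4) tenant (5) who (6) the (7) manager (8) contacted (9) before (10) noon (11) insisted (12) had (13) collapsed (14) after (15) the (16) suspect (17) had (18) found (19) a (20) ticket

The displaced element is "who" (word 1).
It is linked across 1 clause boundary (Ø).
It functions as the subject of "collapsed", so the gap sits immediately after word 11 ("insisted").
Base order: The tenant who the manager contacted before noon had insisted that who had collapsed after the suspect had found a ticket.

11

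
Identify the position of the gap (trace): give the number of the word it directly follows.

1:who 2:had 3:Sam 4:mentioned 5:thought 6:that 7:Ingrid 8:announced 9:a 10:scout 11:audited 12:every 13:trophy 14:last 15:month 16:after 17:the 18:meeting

4

The displaced element is "who" (word 1).
It is linked across 1 clause boundary (Ø).
It functions as the subject of "thought", so the gap sits immediately after word 4 ("mentioned").
Base order: Sam had mentioned that who thought that Ingrid announced a scout audited every trophy last month after the meeting.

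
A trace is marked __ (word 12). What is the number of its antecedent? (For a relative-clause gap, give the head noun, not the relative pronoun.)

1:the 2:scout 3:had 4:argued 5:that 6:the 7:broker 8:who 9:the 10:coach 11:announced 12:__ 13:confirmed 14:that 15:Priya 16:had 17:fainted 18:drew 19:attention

7

The gap at 12 is the subject of "confirmed", inside a relative clause.
The relative pronoun is "who" (word 8); it is bound by the head noun immediately before it.
Its filler is the head noun "broker", at word 7.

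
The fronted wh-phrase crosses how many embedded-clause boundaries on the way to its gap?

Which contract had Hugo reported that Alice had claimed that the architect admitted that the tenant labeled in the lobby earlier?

"which contract" is extracted from the object of "labeled".
Boundaries crossed, outermost first: [that], [that], [that] — 3 in total.

3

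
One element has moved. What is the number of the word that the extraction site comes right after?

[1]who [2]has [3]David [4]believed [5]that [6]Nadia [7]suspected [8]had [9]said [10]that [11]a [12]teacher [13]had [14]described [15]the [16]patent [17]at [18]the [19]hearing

The displaced element is "who" (word 1).
It is linked across 2 clause boundaries (that → Ø).
It functions as the subject of "said", so the gap sits immediately after word 7 ("suspected").
Base order: David has believed that Nadia suspected who had said that a teacher had described the patent at the hearing.

7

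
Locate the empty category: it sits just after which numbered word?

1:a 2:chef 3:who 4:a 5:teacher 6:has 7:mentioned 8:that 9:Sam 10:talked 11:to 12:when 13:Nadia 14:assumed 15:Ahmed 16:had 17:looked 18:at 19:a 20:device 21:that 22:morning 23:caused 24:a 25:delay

11

The displaced element is "a chef" (word 2).
It is linked across 1 clause boundary (that).
It functions as the object of the preposition "to" of "talked", so the gap sits immediately after word 11 ("to").
Base order: A teacher has mentioned that Sam talked to a chef when Nadia assumed Ahmed had looked at a device that morning.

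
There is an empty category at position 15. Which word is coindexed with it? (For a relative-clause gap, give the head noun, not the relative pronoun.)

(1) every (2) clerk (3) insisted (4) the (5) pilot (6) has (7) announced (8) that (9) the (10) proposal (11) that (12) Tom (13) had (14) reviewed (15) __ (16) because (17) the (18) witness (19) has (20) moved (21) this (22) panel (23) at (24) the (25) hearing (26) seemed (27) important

The gap at 15 is the object of "reviewed", inside a relative clause.
The relative pronoun is "that" (word 11); it is bound by the head noun immediately before it.
Its filler is the head noun "proposal", at word 10.

10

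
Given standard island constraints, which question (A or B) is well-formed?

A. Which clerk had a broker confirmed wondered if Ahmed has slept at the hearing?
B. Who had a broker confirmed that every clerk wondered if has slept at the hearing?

A

In B, the wh-phrase is extracted from inside a wh-island (introduced by "if"), which blocks movement.
In A, the extraction path crosses only that-complement boundaries, which are transparent.
So A is grammatical.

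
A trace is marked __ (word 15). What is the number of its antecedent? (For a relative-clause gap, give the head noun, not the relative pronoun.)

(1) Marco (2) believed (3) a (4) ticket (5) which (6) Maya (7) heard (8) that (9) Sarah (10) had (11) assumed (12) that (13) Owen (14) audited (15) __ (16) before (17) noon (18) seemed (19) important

4

The gap at 15 is the object of "audited", inside a relative clause.
The relative pronoun is "which" (word 5); it is bound by the head noun immediately before it.
Its filler is the head noun "ticket", at word 4.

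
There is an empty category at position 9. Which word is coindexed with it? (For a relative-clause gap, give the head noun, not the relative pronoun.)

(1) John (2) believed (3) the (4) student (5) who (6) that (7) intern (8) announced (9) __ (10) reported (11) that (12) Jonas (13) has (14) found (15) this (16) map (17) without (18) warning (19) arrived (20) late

The gap at 9 is the subject of "reported", inside a relative clause.
The relative pronoun is "who" (word 5); it is bound by the head noun immediately before it.
Its filler is the head noun "student", at word 4.

4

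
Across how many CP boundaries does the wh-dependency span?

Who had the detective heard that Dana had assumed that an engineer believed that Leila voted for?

3

"who" is extracted from the PP object of "voted".
Boundaries crossed, outermost first: [that], [that], [that] — 3 in total.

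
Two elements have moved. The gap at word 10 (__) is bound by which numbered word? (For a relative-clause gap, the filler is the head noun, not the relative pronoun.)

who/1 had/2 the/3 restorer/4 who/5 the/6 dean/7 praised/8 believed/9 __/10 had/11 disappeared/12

The marked gap is the subject of "disappeared".
Its filler is the fronted wh-phrase "who", at word 1.
(The other dependency links word 4 to a gap after word 8.)

1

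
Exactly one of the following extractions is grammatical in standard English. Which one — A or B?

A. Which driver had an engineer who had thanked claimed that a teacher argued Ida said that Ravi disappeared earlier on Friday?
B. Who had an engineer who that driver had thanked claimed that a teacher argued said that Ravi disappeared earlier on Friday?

B

In A, the wh-phrase is extracted from inside a complex-NP island (relative clause) (introduced by "who"), which blocks movement.
In B, the extraction path crosses only that-complement boundaries, which are transparent.
So B is grammatical.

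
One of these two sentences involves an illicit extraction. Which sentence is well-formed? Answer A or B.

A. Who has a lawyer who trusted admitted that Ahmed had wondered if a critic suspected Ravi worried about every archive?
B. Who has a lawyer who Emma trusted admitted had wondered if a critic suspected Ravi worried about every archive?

In A, the wh-phrase is extracted from inside a complex-NP island (relative clause) (introduced by "who"), which blocks movement.
In B, the extraction path crosses only that-complement boundaries, which are transparent.
So B is grammatical.

B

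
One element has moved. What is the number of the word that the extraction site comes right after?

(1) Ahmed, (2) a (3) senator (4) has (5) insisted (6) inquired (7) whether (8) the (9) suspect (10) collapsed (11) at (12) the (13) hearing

5

The displaced element is "Ahmed" (word 1).
It is linked across 1 clause boundary (Ø).
It functions as the subject of "inquired", so the gap sits immediately after word 5 ("insisted").
Base order: A senator has insisted that Ahmed inquired whether the suspect collapsed at the hearing.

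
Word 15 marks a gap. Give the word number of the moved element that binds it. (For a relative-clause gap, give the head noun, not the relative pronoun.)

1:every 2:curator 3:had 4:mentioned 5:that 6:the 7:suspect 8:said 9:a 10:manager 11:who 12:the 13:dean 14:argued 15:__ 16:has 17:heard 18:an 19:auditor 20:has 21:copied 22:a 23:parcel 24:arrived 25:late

10

The gap at 15 is the subject of "heard", inside a relative clause.
The relative pronoun is "who" (word 11); it is bound by the head noun immediately before it.
Its filler is the head noun "manager", at word 10.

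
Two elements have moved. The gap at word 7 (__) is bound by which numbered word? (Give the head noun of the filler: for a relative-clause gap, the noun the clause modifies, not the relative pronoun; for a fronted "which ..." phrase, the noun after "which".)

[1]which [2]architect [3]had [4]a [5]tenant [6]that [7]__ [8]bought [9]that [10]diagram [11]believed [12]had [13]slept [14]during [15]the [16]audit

5

The marked gap is inside the relative clause, the subject of "bought".
Its filler is the head noun "tenant" (via "that"), at word 5.
(The other dependency links word 2 to a gap after word 11.)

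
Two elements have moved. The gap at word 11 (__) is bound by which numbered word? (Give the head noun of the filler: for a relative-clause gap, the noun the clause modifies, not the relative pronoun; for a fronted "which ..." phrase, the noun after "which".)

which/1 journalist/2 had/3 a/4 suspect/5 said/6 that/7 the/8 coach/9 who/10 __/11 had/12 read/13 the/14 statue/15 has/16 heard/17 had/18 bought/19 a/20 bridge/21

9

The marked gap is inside the relative clause, the subject of "read".
Its filler is the head noun "coach" (via "who"), at word 9.
(The other dependency links word 2 to a gap after word 17.)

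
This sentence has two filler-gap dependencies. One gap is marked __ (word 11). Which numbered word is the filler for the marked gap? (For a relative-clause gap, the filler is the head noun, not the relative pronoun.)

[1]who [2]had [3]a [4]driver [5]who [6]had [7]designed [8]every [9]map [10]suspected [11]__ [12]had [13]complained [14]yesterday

1

The marked gap is the subject of "complained".
Its filler is the fronted wh-phrase "who", at word 1.
(The other dependency links word 4 to a gap after word 5.)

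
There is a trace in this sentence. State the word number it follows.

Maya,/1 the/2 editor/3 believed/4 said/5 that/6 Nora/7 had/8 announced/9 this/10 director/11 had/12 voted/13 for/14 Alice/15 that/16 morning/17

4

The displaced element is "Maya" (word 1).
It is linked across 1 clause boundary (Ø).
It functions as the subject of "said", so the gap sits immediately after word 4 ("believed").
Base order: The editor believed that Maya said that Nora had announced this director had voted for Alice that morning.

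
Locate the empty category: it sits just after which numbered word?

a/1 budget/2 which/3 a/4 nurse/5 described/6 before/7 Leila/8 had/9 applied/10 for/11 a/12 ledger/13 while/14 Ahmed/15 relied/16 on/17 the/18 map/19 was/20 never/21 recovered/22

The displaced element is "a budget" (word 2).
It functions as the direct object of "described", so the gap sits immediately after word 6 ("described").
Base order: A nurse described a budget before Leila had applied for a ledger while Ahmed relied on the map.

6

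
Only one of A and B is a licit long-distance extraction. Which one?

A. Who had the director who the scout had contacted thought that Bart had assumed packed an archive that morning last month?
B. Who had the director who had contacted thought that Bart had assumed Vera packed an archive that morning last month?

In B, the wh-phrase is extracted from inside a complex-NP island (relative clause) (introduced by "who"), which blocks movement.
In A, the extraction path crosses only that-complement boundaries, which are transparent.
So A is grammatical.

A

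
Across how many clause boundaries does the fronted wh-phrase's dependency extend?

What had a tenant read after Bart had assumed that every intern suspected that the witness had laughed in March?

0

"what" originates inside the matrix clause — no clause boundary is crossed.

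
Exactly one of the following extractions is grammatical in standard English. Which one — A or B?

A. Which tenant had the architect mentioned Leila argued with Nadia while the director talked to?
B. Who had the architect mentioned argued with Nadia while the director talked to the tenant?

In A, the wh-phrase is extracted from inside an adjunct island (introduced by "while"), which blocks movement.
In B, the extraction path crosses only that-complement boundaries, which are transparent.
So B is grammatical.

B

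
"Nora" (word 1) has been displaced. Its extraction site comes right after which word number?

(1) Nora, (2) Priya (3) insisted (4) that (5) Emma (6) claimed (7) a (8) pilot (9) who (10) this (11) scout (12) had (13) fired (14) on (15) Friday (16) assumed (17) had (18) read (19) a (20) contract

16

The displaced element is "Nora" (word 1).
It is linked across 3 clause boundaries (that → Ø → Ø).
It functions as the subject of "read", so the gap sits immediately after word 16 ("assumed").
Base order: Priya insisted that Emma claimed a pilot who this scout had fired on Friday assumed Nora had read a contract.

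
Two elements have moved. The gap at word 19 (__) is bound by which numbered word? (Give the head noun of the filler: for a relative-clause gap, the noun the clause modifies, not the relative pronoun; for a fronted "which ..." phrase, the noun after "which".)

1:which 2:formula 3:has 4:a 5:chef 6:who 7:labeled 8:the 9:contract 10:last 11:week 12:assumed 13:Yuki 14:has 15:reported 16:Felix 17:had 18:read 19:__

The marked gap is the direct object of "read".
Its filler is the fronted wh-phrase "which formula", at word 2.
(The other dependency links word 5 to a gap after word 6.)

2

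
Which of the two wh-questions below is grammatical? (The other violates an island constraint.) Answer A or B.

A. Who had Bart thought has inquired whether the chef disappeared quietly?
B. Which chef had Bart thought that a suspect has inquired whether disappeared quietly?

In B, the wh-phrase is extracted from inside a wh-island (introduced by "whether"), which blocks movement.
In A, the extraction path crosses only that-complement boundaries, which are transparent.
So A is grammatical.

A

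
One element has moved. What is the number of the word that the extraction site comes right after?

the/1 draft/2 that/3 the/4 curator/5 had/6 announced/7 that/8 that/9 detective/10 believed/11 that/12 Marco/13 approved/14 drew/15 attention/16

14

The displaced element is "the draft" (word 2).
It is linked across 2 clause boundaries (that → that).
It functions as the direct object of "approved", so the gap sits immediately after word 14 ("approved").
Base order: The curator had announced that that detective believed that Marco approved the draft.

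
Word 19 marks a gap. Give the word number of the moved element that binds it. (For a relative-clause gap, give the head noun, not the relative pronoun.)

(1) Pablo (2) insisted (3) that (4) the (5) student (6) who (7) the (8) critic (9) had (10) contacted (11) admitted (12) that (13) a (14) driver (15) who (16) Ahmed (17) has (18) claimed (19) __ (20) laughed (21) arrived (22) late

14

The gap at 19 is the subject of "laughed", inside a relative clause.
The relative pronoun is "who" (word 15); it is bound by the head noun immediately before it.
Its filler is the head noun "driver", at word 14.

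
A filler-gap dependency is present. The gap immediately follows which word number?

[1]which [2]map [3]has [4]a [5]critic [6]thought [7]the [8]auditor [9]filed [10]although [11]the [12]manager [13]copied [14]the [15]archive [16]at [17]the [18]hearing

9

The displaced element is "which map" (word 2).
It is linked across 1 clause boundary (Ø).
It functions as the direct object of "filed", so the gap sits immediately after word 9 ("filed").
Base order: A critic has thought the auditor filed which map although the manager copied the archive at the hearing.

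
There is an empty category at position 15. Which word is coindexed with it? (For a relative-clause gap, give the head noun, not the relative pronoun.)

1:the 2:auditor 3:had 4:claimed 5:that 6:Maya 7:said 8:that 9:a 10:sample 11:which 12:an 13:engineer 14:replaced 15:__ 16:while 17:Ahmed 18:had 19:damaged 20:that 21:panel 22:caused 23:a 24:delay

10

The gap at 15 is the object of "replaced", inside a relative clause.
The relative pronoun is "which" (word 11); it is bound by the head noun immediately before it.
Its filler is the head noun "sample", at word 10.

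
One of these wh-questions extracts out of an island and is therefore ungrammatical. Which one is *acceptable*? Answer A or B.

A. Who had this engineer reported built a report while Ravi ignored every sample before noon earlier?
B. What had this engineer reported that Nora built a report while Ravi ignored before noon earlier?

In B, the wh-phrase is extracted from inside an adjunct island (introduced by "while"), which blocks movement.
In A, the extraction path crosses only that-complement boundaries, which are transparent.
So A is grammatical.

A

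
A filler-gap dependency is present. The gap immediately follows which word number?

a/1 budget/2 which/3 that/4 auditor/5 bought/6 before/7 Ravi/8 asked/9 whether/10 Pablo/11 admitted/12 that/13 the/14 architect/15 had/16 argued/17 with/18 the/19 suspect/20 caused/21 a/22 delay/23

6

The displaced element is "a budget" (word 2).
It functions as the direct object of "bought", so the gap sits immediately after word 6 ("bought").
Base order: That auditor bought a budget before Ravi asked whether Pablo admitted that the architect had argued with the suspect.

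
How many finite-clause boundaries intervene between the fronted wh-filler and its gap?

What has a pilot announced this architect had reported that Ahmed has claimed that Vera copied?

3

"what" is extracted from the object of "copied".
Boundaries crossed, outermost first: [Ø], [that], [that] — 3 in total.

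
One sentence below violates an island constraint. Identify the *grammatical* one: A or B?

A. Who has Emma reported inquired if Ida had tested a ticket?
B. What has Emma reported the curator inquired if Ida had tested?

In B, the wh-phrase is extracted from inside a wh-island (introduced by "if"), which blocks movement.
In A, the extraction path crosses only that-complement boundaries, which are transparent.
So A is grammatical.

A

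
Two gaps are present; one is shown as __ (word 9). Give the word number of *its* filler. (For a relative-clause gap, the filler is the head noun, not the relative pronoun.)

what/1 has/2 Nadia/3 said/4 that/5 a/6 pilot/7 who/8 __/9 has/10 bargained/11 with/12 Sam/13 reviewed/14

The marked gap is inside the relative clause, the subject of "bargained".
Its filler is the head noun "pilot" (via "who"), at word 7.
(The other dependency links word 1 to a gap after word 14.)

7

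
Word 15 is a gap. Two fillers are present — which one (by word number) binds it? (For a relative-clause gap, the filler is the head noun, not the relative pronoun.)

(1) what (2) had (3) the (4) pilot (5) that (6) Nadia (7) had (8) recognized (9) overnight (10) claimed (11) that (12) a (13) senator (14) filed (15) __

The marked gap is the direct object of "filed".
Its filler is the fronted wh-phrase "what", at word 1.
(The other dependency links word 4 to a gap after word 8.)

1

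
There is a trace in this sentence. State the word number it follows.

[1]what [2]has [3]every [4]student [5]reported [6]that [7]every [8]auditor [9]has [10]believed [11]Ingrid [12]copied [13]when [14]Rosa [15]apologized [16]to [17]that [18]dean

The displaced element is "what" (word 1).
It is linked across 2 clause boundaries (that → Ø).
It functions as the direct object of "copied", so the gap sits immediately after word 12 ("copied").
Base order: Every student has reported that every auditor has believed Ingrid copied what when Rosa apologized to that dean.

12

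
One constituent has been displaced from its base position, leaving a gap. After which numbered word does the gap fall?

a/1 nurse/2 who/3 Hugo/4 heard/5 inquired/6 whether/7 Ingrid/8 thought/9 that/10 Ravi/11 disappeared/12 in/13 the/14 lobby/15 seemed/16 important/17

The displaced element is "a nurse" (word 2).
It is linked across 1 clause boundary (Ø).
It functions as the subject of "inquired", so the gap sits immediately after word 5 ("heard").
Base order: Hugo heard that a nurse inquired whether Ingrid thought that Ravi disappeared in the lobby.

5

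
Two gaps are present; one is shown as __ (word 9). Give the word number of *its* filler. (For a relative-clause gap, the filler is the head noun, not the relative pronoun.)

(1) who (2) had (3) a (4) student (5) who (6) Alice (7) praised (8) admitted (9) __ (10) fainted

1

The marked gap is the subject of "fainted".
Its filler is the fronted wh-phrase "who", at word 1.
(The other dependency links word 4 to a gap after word 7.)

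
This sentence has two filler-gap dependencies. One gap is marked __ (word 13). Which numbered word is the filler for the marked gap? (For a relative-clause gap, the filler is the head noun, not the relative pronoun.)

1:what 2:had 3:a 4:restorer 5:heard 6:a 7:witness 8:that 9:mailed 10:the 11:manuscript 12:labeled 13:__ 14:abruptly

1

The marked gap is the direct object of "labeled".
Its filler is the fronted wh-phrase "what", at word 1.
(The other dependency links word 7 to a gap after word 8.)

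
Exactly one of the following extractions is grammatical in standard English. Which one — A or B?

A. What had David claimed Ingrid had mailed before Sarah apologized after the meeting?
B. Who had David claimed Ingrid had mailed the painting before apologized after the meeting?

A

In B, the wh-phrase is extracted from inside an adjunct island (introduced by "before"), which blocks movement.
In A, the extraction path crosses only that-complement boundaries, which are transparent.
So A is grammatical.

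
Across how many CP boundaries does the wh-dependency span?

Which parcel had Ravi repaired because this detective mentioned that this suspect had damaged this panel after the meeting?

"which parcel" originates inside the matrix clause — no clause boundary is crossed.

0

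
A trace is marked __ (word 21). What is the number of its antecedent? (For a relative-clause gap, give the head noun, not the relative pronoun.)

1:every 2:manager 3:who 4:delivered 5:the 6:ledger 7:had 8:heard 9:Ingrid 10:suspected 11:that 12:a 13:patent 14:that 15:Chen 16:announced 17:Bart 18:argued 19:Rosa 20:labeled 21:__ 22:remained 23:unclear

The gap at 21 is the object of "labeled", inside a relative clause.
The relative pronoun is "that" (word 14); it is bound by the head noun immediately before it.
Its filler is the head noun "patent", at word 13.

13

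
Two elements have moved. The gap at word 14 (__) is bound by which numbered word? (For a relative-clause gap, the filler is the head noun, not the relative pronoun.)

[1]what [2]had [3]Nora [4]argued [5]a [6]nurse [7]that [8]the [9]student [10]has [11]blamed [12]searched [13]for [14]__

The marked gap is the object of the preposition "for" of "searched".
Its filler is the fronted wh-phrase "what", at word 1.
(The other dependency links word 6 to a gap after word 11.)

1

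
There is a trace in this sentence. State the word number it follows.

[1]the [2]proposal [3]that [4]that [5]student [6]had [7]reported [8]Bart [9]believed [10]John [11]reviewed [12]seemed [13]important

11

The displaced element is "the proposal" (word 2).
It is linked across 2 clause boundaries (Ø → Ø).
It functions as the direct object of "reviewed", so the gap sits immediately after word 11 ("reviewed").
Base order: That student had reported Bart believed John reviewed the proposal.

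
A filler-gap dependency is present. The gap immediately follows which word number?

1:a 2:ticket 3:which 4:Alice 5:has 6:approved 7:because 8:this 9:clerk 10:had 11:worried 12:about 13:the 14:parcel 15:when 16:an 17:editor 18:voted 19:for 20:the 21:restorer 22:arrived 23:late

The displaced element is "a ticket" (word 2).
It functions as the direct object of "approved", so the gap sits immediately after word 6 ("approved").
Base order: Alice has approved a ticket because this clerk had worried about the parcel when an editor voted for the restorer.

6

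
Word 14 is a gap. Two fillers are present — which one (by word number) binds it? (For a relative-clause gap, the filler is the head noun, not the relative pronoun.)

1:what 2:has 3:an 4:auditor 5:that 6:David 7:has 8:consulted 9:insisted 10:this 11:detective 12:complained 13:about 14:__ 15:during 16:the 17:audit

The marked gap is the object of the preposition "about" of "complained".
Its filler is the fronted wh-phrase "what", at word 1.
(The other dependency links word 4 to a gap after word 8.)

1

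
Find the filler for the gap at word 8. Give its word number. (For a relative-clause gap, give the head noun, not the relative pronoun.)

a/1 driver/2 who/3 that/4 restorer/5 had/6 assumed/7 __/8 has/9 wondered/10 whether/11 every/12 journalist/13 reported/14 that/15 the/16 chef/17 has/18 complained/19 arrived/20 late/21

The gap at 8 is the subject of "wondered", inside a relative clause.
The relative pronoun is "who" (word 3); it is bound by the head noun immediately before it.
Its filler is the head noun "driver", at word 2.

2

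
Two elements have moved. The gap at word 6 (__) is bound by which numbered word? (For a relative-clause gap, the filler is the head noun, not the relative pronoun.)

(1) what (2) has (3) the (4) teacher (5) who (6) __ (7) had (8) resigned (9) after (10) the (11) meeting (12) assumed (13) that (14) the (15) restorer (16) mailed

4

The marked gap is inside the relative clause, the subject of "resigned".
Its filler is the head noun "teacher" (via "who"), at word 4.
(The other dependency links word 1 to a gap after word 16.)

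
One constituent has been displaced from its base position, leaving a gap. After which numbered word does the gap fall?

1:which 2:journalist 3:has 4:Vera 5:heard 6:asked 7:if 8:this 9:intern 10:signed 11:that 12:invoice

The displaced element is "which journalist" (word 2).
It is linked across 1 clause boundary (Ø).
It functions as the subject of "asked", so the gap sits immediately after word 5 ("heard").
Base order: Vera has heard that which journalist asked if this intern signed that invoice.

5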